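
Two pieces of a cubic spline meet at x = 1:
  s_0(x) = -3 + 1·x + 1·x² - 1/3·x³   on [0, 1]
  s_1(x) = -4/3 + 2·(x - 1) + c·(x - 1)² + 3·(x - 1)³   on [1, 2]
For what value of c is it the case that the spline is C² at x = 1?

s_0''(x) = 2 - 2·x, so s_0''(1) = 0. On the right, s_1''(1) = 2c, so c = 0.

0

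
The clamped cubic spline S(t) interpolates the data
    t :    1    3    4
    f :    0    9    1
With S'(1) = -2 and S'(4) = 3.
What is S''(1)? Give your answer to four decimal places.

23.9167

Write M_i for S''(x_i). With h_i = 2, 1 and divided differences Δ_i = 9/2, -8, the continuity of S' gives the tridiagonal system
  2·M_0 + 6·M_1 + 1·M_2 = 6(Δ_1 - Δ_0) = -75
Clamped end conditions give two more equations: 2h_0·M_0 + h_0·M_1 = 6(Δ_0 - S'(1)) = 39 and h_1·M_1 + 2h_1·M_2 = 6(S'(4) - Δ_1) = 66.
Hence M_0 = 287/12, M_1 = -85/3, M_2 = 283/6.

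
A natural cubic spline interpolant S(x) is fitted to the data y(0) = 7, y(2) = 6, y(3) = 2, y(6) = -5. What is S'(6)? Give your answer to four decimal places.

-1.4716

Let σ_i = S''(x_i). Step sizes h_i = 2, 1, 3; slopes of the chords Δ_i = (y_(i+1) - y_i)/h_i = -1/2, -4, -7/3.
  2·σ_0 + 6·σ_1 + 1·σ_2 = 6(Δ_1 - Δ_0) = -21
  1·σ_1 + 8·σ_2 + 3·σ_3 = 6(Δ_2 - Δ_1) = 10
Natural end conditions: σ_0 = σ_3 = 0.
Forward elimination and back-substitution give σ_0 = 0, σ_1 = -178/47, σ_2 = 81/47, σ_3 = 0.
On [3, 6], S'(x) = b_2 + 2c_2·(x - 3) + 3d_2·(x - 3)² with b_2 = Δ_2 - h_2(2σ_2 + σ_3)/6 = -572/141, c_2 = σ_2/2 = 81/94, d_2 = (σ_3 - σ_2)/(6h_2) = -9/94. So S'(6) = -415/282.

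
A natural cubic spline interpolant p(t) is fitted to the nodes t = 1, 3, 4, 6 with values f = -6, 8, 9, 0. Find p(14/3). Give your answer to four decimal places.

With M_i denoting the second derivative at x_i, h_i = 2, 1, 2, and Δ_i = (y_(i+1) − y_i)/h_i = 7, 1, -9/2:
  2·M_0 + 6·M_1 + 1·M_2 = 6(Δ_1 - Δ_0) = -36
  1·M_1 + 6·M_2 + 2·M_3 = 6(Δ_2 - Δ_1) = -33
Natural end conditions: M_0 = M_3 = 0.
Hence M_0 = 0, M_1 = -183/35, M_2 = -162/35, M_3 = 0.
On [4, 6], p(t) = 9 - 99/70·(t - 4) - 81/35·(t - 4)² + 27/70·(t - 4)³.
With (t - 4) = 2/3: p(14/3) = 50/7.

7.1429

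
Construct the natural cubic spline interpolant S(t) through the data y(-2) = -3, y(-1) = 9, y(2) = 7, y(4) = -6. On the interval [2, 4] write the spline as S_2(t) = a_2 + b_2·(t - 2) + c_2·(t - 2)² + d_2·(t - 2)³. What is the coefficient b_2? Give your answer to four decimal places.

-6.0117

Write m_i for S''(x_i). With h_i = 1, 3, 2 and divided differences Δ_i = 12, -2/3, -13/2, the continuity of S' gives the tridiagonal system
  1·m_0 + 8·m_1 + 3·m_2 = 6(Δ_1 - Δ_0) = -76
  3·m_1 + 10·m_2 + 2·m_3 = 6(Δ_2 - Δ_1) = -35
Natural end conditions: m_0 = m_3 = 0.
Forward elimination and back-substitution give m_0 = 0, m_1 = -655/71, m_2 = -52/71, m_3 = 0.
On [2, 4], with S_2(t) = a_2 + b_2·(t - 2) + c_2·(t - 2)² + d_2·(t - 2)³: c_2 = m_2/2 = -26/71, d_2 = (m_3 - m_2)/(6h_2) = 13/213, b_2 = Δ_2 - h_2(2m_2 + m_3)/6 = -2561/426.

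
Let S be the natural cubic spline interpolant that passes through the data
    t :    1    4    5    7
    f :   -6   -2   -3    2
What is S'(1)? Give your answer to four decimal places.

Let M_i = S''(x_i). Step sizes h_i = 3, 1, 2; slopes of the chords Δ_i = (y_(i+1) - y_i)/h_i = 4/3, -1, 5/2.
  3·M_0 + 8·M_1 + 1·M_2 = 6(Δ_1 - Δ_0) = -14
  1·M_1 + 6·M_2 + 2·M_3 = 6(Δ_2 - Δ_1) = 21
Natural end conditions: M_0 = M_3 = 0.
Solving: M_0 = 0, M_1 = -105/47, M_2 = 182/47, M_3 = 0.
On [1, 4], S'(t) = b_0 + 2c_0·(t - 1) + 3d_0·(t - 1)² with b_0 = Δ_0 - h_0(2M_0 + M_1)/6 = 691/282, c_0 = M_0/2 = 0, d_0 = (M_1 - M_0)/(6h_0) = -35/282. So S'(1) = 691/282.

2.4504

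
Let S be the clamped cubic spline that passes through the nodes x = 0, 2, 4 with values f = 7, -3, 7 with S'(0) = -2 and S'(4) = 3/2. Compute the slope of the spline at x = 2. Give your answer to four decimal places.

0.1250

With m_i denoting the second derivative at x_i, h_i = 2, 2, and Δ_i = (y_(i+1) − y_i)/h_i = -5, 5:
  2·m_0 + 8·m_1 + 2·m_2 = 6(Δ_1 - Δ_0) = 60
Clamped end conditions give two more equations: 2h_0·m_0 + h_0·m_1 = 6(Δ_0 - S'(0)) = -18 and h_1·m_1 + 2h_1·m_2 = 6(S'(4) - Δ_1) = -21.
Solving: m_0 = -89/8, m_1 = 53/4, m_2 = -95/8.
On [2, 4], S'(x) = b_1 + 2c_1·(x - 2) + 3d_1·(x - 2)² with b_1 = Δ_1 - h_1(2m_1 + m_2)/6 = 1/8, c_1 = m_1/2 = 53/8, d_1 = (m_2 - m_1)/(6h_1) = -67/32. So S'(2) = 1/8.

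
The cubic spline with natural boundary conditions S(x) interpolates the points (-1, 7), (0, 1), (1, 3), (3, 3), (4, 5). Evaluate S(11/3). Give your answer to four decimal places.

With M_i denoting the second derivative at x_i, h_i = 1, 1, 2, 1, and Δ_i = (y_(i+1) − y_i)/h_i = -6, 2, 0, 2:
  1·M_0 + 4·M_1 + 1·M_2 = 6(Δ_1 - Δ_0) = 48
  1·M_1 + 6·M_2 + 2·M_3 = 6(Δ_2 - Δ_1) = -12
  2·M_2 + 6·M_3 + 1·M_4 = 6(Δ_3 - Δ_2) = 12
Natural end conditions: M_0 = M_4 = 0.
Solving: M_0 = 0, M_1 = 816/61, M_2 = -336/61, M_3 = 234/61, M_4 = 0.
On [3, 4], S(x) = 3 + 44/61·(x - 3) + 117/61·(x - 3)² - 39/61·(x - 3)³.
With (x - 3) = 2/3: S(11/3) = 2275/549.

4.1439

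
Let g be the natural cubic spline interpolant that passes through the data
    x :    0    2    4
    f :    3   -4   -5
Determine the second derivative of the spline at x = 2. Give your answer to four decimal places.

Let σ_i = g''(x_i). Step sizes h_i = 2, 2; slopes of the chords Δ_i = (y_(i+1) - y_i)/h_i = -7/2, -1/2.
  2·σ_0 + 8·σ_1 + 2·σ_2 = 6(Δ_1 - Δ_0) = 18
Natural end conditions: σ_0 = σ_2 = 0.
Solving: σ_0 = 0, σ_1 = 9/4, σ_2 = 0.

2.2500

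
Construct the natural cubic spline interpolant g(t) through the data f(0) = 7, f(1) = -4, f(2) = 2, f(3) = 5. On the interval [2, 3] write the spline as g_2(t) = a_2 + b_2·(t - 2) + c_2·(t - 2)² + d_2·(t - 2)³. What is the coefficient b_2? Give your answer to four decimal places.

6.8667

With m_i denoting the second derivative at x_i, h_i = 1, 1, 1, and Δ_i = (y_(i+1) − y_i)/h_i = -11, 6, 3:
  1·m_0 + 4·m_1 + 1·m_2 = 6(Δ_1 - Δ_0) = 102
  1·m_1 + 4·m_2 + 1·m_3 = 6(Δ_2 - Δ_1) = -18
Natural end conditions: m_0 = m_3 = 0.
Solving the tridiagonal system: m_0 = 0, m_1 = 142/5, m_2 = -58/5, m_3 = 0.
On [2, 3], with g_2(t) = a_2 + b_2·(t - 2) + c_2·(t - 2)² + d_2·(t - 2)³: c_2 = m_2/2 = -29/5, d_2 = (m_3 - m_2)/(6h_2) = 29/15, b_2 = Δ_2 - h_2(2m_2 + m_3)/6 = 103/15.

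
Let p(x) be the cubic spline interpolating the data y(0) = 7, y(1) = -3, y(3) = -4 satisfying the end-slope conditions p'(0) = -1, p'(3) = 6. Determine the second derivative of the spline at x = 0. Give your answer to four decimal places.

-34.1667

Write σ_i for p''(x_i). With h_i = 1, 2 and divided differences Δ_i = -10, -1/2, the continuity of p' gives the tridiagonal system
  1·σ_0 + 6·σ_1 + 2·σ_2 = 6(Δ_1 - Δ_0) = 57
Clamped end conditions give two more equations: 2h_0·σ_0 + h_0·σ_1 = 6(Δ_0 - p'(0)) = -54 and h_1·σ_1 + 2h_1·σ_2 = 6(p'(3) - Δ_1) = 39.
Solving: σ_0 = -205/6, σ_1 = 43/3, σ_2 = 31/12.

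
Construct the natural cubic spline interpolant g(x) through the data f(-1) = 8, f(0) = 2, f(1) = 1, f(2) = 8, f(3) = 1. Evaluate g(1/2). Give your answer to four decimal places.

0.2076

Let σ_i = g''(x_i). Step sizes h_i = 1, 1, 1, 1; slopes of the chords Δ_i = (y_(i+1) - y_i)/h_i = -6, -1, 7, -7.
  1·σ_0 + 4·σ_1 + 1·σ_2 = 6(Δ_1 - Δ_0) = 30
  1·σ_1 + 4·σ_2 + 1·σ_3 = 6(Δ_2 - Δ_1) = 48
  1·σ_2 + 4·σ_3 + 1·σ_4 = 6(Δ_3 - Δ_2) = -84
Natural end conditions: σ_0 = σ_4 = 0.
Solving: σ_0 = 0, σ_1 = 87/28, σ_2 = 123/7, σ_3 = -711/28, σ_4 = 0.
On [0, 1], g(x) = 2 - 139/28·x + 87/56·x² + 135/56·x³.
With x = 1/2: g(1/2) = 93/448.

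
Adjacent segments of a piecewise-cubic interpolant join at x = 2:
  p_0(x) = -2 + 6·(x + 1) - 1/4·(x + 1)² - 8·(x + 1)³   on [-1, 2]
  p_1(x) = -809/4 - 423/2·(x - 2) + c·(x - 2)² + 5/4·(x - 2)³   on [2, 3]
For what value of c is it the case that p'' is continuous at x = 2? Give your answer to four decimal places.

p_0''(x) = -1/2 - 48·(x + 1), so p_0''(2) = -289/2. On the right, p_1''(2) = 2c, so c = -289/4.

-72.2500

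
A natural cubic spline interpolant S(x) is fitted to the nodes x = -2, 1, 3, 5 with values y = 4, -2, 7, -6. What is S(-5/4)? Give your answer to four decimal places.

Put M_i = S'' at the i-th knot. Here h = (3, 2, 2) and Δ = (-2, 9/2, -13/2), so the interior equations h_(i-1)·M_(i-1) + 2(h_(i-1)+h_i)·M_i + h_i·M_(i+1) = 6(Δ_i − Δ_(i-1)) read
  3·M_0 + 10·M_1 + 2·M_2 = 6(Δ_1 - Δ_0) = 39
  2·M_1 + 8·M_2 + 2·M_3 = 6(Δ_2 - Δ_1) = -66
Natural end conditions: M_0 = M_3 = 0.
Forward elimination and back-substitution give M_0 = 0, M_1 = 111/19, M_2 = -369/38, M_3 = 0.
On [-2, 1], S(x) = 4 - 187/38·(x + 2) + 0·(x + 2)² + 37/114·(x + 2)³.
With (x + 2) = 3/4: S(-5/4) = 1085/2432.

0.4461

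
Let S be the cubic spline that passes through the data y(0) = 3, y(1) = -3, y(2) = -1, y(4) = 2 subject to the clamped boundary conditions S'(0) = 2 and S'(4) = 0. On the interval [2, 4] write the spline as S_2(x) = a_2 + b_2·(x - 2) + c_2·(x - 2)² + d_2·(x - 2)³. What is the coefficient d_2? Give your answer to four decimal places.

0.3182

Put m_i = S'' at the i-th knot. Here h = (1, 1, 2) and Δ = (-6, 2, 3/2), so the interior equations h_(i-1)·m_(i-1) + 2(h_(i-1)+h_i)·m_i + h_i·m_(i+1) = 6(Δ_i − Δ_(i-1)) read
  1·m_0 + 4·m_1 + 1·m_2 = 6(Δ_1 - Δ_0) = 48
  1·m_1 + 6·m_2 + 2·m_3 = 6(Δ_2 - Δ_1) = -3
Clamped end conditions give two more equations: 2h_0·m_0 + h_0·m_1 = 6(Δ_0 - S'(0)) = -48 and h_2·m_2 + 2h_2·m_3 = 6(S'(4) - Δ_2) = -9.
Solving the tridiagonal system: m_0 = -767/22, m_1 = 239/11, m_2 = -89/22, m_3 = -5/22.
On [2, 4], with S_2(x) = a_2 + b_2·(x - 2) + c_2·(x - 2)² + d_2·(x - 2)³: c_2 = m_2/2 = -89/44, d_2 = (m_3 - m_2)/(6h_2) = 7/22, b_2 = Δ_2 - h_2(2m_2 + m_3)/6 = 47/11.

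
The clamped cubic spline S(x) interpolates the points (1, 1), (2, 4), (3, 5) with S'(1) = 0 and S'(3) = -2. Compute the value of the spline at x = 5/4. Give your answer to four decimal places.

1.3047

With M_i denoting the second derivative at x_i, h_i = 1, 1, and Δ_i = (y_(i+1) − y_i)/h_i = 3, 1:
  1·M_0 + 4·M_1 + 1·M_2 = 6(Δ_1 - Δ_0) = -12
Clamped end conditions give two more equations: 2h_0·M_0 + h_0·M_1 = 6(Δ_0 - S'(1)) = 18 and h_1·M_1 + 2h_1·M_2 = 6(S'(3) - Δ_1) = -18.
Forward elimination and back-substitution give M_0 = 11, M_1 = -4, M_2 = -7.
On [1, 2], S(x) = 1 + 0·(x - 1) + 11/2·(x - 1)² - 5/2·(x - 1)³.
With (x - 1) = 1/4: S(5/4) = 167/128.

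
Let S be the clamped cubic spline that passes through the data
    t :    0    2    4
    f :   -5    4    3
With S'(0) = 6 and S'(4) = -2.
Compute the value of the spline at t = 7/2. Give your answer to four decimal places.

Put M_i = S'' at the i-th knot. Here h = (2, 2) and Δ = (9/2, -1/2), so the interior equations h_(i-1)·M_(i-1) + 2(h_(i-1)+h_i)·M_i + h_i·M_(i+1) = 6(Δ_i − Δ_(i-1)) read
  2·M_0 + 8·M_1 + 2·M_2 = 6(Δ_1 - Δ_0) = -30
Clamped end conditions give two more equations: 2h_0·M_0 + h_0·M_1 = 6(Δ_0 - S'(0)) = -9 and h_1·M_1 + 2h_1·M_2 = 6(S'(4) - Δ_1) = -9.
Hence M_0 = -1/2, M_1 = -7/2, M_2 = -1/2.
On [2, 4], S(t) = 4 + 2·(t - 2) - 7/4·(t - 2)² + 1/4·(t - 2)³.
With (t - 2) = 3/2: S(7/2) = 125/32.

3.9063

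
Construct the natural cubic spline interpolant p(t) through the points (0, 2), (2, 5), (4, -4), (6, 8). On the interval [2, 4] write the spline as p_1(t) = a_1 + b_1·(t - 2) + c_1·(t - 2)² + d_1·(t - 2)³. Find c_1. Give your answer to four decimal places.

With σ_i denoting the second derivative at x_i, h_i = 2, 2, 2, and Δ_i = (y_(i+1) − y_i)/h_i = 3/2, -9/2, 6:
  2·σ_0 + 8·σ_1 + 2·σ_2 = 6(Δ_1 - Δ_0) = -36
  2·σ_1 + 8·σ_2 + 2·σ_3 = 6(Δ_2 - Δ_1) = 63
Natural end conditions: σ_0 = σ_3 = 0.
Solving: σ_0 = 0, σ_1 = -69/10, σ_2 = 48/5, σ_3 = 0.
On [2, 4], with p_1(t) = a_1 + b_1·(t - 2) + c_1·(t - 2)² + d_1·(t - 2)³: c_1 = σ_1/2 = -69/20, d_1 = (σ_2 - σ_1)/(6h_1) = 11/8, b_1 = Δ_1 - h_1(2σ_1 + σ_2)/6 = -31/10.

-3.4500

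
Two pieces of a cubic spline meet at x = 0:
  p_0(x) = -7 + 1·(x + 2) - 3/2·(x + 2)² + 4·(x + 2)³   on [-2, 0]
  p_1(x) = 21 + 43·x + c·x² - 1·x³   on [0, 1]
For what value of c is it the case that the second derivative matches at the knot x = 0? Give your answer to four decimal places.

p_0''(x) = -3 + 24·(x + 2), so p_0''(0) = 45. On the right, p_1''(0) = 2c, so c = 45/2.

22.5000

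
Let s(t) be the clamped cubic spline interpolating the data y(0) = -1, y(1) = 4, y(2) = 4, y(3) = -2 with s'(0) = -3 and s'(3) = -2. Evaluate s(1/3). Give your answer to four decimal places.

-0.5827

With M_i denoting the second derivative at x_i, h_i = 1, 1, 1, and Δ_i = (y_(i+1) − y_i)/h_i = 5, 0, -6:
  1·M_0 + 4·M_1 + 1·M_2 = 6(Δ_1 - Δ_0) = -30
  1·M_1 + 4·M_2 + 1·M_3 = 6(Δ_2 - Δ_1) = -36
Clamped end conditions give two more equations: 2h_0·M_0 + h_0·M_1 = 6(Δ_0 - s'(0)) = 48 and h_2·M_2 + 2h_2·M_3 = 6(s'(3) - Δ_2) = 24.
Solving the tridiagonal system: M_0 = 454/15, M_1 = -188/15, M_2 = -152/15, M_3 = 256/15.
On [0, 1], s(t) = -1 - 3·t + 227/15·t² - 107/15·t³.
With t = 1/3: s(1/3) = -236/405.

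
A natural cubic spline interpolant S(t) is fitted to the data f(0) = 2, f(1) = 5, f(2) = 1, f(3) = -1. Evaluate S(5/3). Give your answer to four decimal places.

2.5556

With M_i denoting the second derivative at x_i, h_i = 1, 1, 1, and Δ_i = (y_(i+1) − y_i)/h_i = 3, -4, -2:
  1·M_0 + 4·M_1 + 1·M_2 = 6(Δ_1 - Δ_0) = -42
  1·M_1 + 4·M_2 + 1·M_3 = 6(Δ_2 - Δ_1) = 12
Natural end conditions: M_0 = M_3 = 0.
Solving the tridiagonal system: M_0 = 0, M_1 = -12, M_2 = 6, M_3 = 0.
On [1, 2], S(t) = 5 - 1·(t - 1) - 6·(t - 1)² + 3·(t - 1)³.
With (t - 1) = 2/3: S(5/3) = 23/9.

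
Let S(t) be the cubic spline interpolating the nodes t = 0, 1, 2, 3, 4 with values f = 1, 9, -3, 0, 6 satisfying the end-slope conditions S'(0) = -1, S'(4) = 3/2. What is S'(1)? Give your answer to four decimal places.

Write M_i for S''(x_i). With h_i = 1, 1, 1, 1 and divided differences Δ_i = 8, -12, 3, 6, the continuity of S' gives the tridiagonal system
  1·M_0 + 4·M_1 + 1·M_2 = 6(Δ_1 - Δ_0) = -120
  1·M_1 + 4·M_2 + 1·M_3 = 6(Δ_2 - Δ_1) = 90
  1·M_2 + 4·M_3 + 1·M_4 = 6(Δ_3 - Δ_2) = 18
Clamped end conditions give two more equations: 2h_0·M_0 + h_0·M_1 = 6(Δ_0 - S'(0)) = 54 and h_3·M_3 + 2h_3·M_4 = 6(S'(4) - Δ_3) = -27.
Forward elimination and back-substitution give M_0 = 425/8, M_1 = -209/4, M_2 = 287/8, M_3 = -5/4, M_4 = -103/8.
On [1, 2], S'(t) = b_1 + 2c_1·(t - 1) + 3d_1·(t - 1)² with b_1 = Δ_1 - h_1(2M_1 + M_2)/6 = -9/16, c_1 = M_1/2 = -209/8, d_1 = (M_2 - M_1)/(6h_1) = 235/16. So S'(1) = -9/16.

-0.5625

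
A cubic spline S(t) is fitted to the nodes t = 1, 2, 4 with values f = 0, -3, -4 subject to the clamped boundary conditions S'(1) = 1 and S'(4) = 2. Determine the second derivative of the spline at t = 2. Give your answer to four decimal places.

4.3333

With M_i denoting the second derivative at x_i, h_i = 1, 2, and Δ_i = (y_(i+1) − y_i)/h_i = -3, -1/2:
  1·M_0 + 6·M_1 + 2·M_2 = 6(Δ_1 - Δ_0) = 15
Clamped end conditions give two more equations: 2h_0·M_0 + h_0·M_1 = 6(Δ_0 - S'(1)) = -24 and h_1·M_1 + 2h_1·M_2 = 6(S'(4) - Δ_1) = 15.
Solving the tridiagonal system: M_0 = -85/6, M_1 = 13/3, M_2 = 19/12.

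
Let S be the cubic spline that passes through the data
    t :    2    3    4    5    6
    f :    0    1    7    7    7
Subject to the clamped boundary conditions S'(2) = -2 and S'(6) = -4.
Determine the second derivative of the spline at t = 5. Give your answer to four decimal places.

With M_i denoting the second derivative at x_i, h_i = 1, 1, 1, 1, and Δ_i = (y_(i+1) − y_i)/h_i = 1, 6, 0, 0:
  1·M_0 + 4·M_1 + 1·M_2 = 6(Δ_1 - Δ_0) = 30
  1·M_1 + 4·M_2 + 1·M_3 = 6(Δ_2 - Δ_1) = -36
  1·M_2 + 4·M_3 + 1·M_4 = 6(Δ_3 - Δ_2) = 0
Clamped end conditions give two more equations: 2h_0·M_0 + h_0·M_1 = 6(Δ_0 - S'(2)) = 18 and h_3·M_3 + 2h_3·M_4 = 6(S'(6) - Δ_3) = -24.
Solving: M_0 = 115/28, M_1 = 137/14, M_2 = -53/4, M_3 = 101/14, M_4 = -437/28.

7.2143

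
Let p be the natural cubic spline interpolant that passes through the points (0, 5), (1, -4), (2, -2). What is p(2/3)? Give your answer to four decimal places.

Put M_i = p'' at the i-th knot. Here h = (1, 1) and Δ = (-9, 2), so the interior equations h_(i-1)·M_(i-1) + 2(h_(i-1)+h_i)·M_i + h_i·M_(i+1) = 6(Δ_i − Δ_(i-1)) read
  1·M_0 + 4·M_1 + 1·M_2 = 6(Δ_1 - Δ_0) = 66
Natural end conditions: M_0 = M_2 = 0.
Solving: M_0 = 0, M_1 = 33/2, M_2 = 0.
On [0, 1], p(x) = 5 - 47/4·x + 0·x² + 11/4·x³.
With x = 2/3: p(2/3) = -109/54.

-2.0185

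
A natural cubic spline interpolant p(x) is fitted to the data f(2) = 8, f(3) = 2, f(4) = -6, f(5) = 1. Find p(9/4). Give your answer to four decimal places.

6.8594

Put M_i = p'' at the i-th knot. Here h = (1, 1, 1) and Δ = (-6, -8, 7), so the interior equations h_(i-1)·M_(i-1) + 2(h_(i-1)+h_i)·M_i + h_i·M_(i+1) = 6(Δ_i − Δ_(i-1)) read
  1·M_0 + 4·M_1 + 1·M_2 = 6(Δ_1 - Δ_0) = -12
  1·M_1 + 4·M_2 + 1·M_3 = 6(Δ_2 - Δ_1) = 90
Natural end conditions: M_0 = M_3 = 0.
Solving the tridiagonal system: M_0 = 0, M_1 = -46/5, M_2 = 124/5, M_3 = 0.
On [2, 3], p(x) = 8 - 67/15·(x - 2) + 0·(x - 2)² - 23/15·(x - 2)³.
With (x - 2) = 1/4: p(9/4) = 439/64.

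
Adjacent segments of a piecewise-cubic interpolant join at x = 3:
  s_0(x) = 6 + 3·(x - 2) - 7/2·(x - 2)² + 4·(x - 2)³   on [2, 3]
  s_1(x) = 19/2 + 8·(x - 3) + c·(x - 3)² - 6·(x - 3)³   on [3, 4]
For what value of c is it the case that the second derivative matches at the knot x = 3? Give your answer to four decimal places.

8.5000

s_0''(x) = -7 + 24·(x - 2), so s_0''(3) = 17. On the right, s_1''(3) = 2c, so c = 17/2.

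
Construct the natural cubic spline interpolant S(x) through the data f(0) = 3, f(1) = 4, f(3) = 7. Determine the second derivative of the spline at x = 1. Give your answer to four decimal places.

0.5000

Put σ_i = S'' at the i-th knot. Here h = (1, 2) and Δ = (1, 3/2), so the interior equations h_(i-1)·σ_(i-1) + 2(h_(i-1)+h_i)·σ_i + h_i·σ_(i+1) = 6(Δ_i − Δ_(i-1)) read
  1·σ_0 + 6·σ_1 + 2·σ_2 = 6(Δ_1 - Δ_0) = 3
Natural end conditions: σ_0 = σ_2 = 0.
Solving: σ_0 = 0, σ_1 = 1/2, σ_2 = 0.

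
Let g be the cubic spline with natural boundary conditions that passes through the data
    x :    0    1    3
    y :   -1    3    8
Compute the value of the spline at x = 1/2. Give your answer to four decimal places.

1.0938

Put m_i = g'' at the i-th knot. Here h = (1, 2) and Δ = (4, 5/2), so the interior equations h_(i-1)·m_(i-1) + 2(h_(i-1)+h_i)·m_i + h_i·m_(i+1) = 6(Δ_i − Δ_(i-1)) read
  1·m_0 + 6·m_1 + 2·m_2 = 6(Δ_1 - Δ_0) = -9
Natural end conditions: m_0 = m_2 = 0.
Forward elimination and back-substitution give m_0 = 0, m_1 = -3/2, m_2 = 0.
On [0, 1], g(x) = -1 + 17/4·x + 0·x² - 1/4·x³.
With x = 1/2: g(1/2) = 35/32.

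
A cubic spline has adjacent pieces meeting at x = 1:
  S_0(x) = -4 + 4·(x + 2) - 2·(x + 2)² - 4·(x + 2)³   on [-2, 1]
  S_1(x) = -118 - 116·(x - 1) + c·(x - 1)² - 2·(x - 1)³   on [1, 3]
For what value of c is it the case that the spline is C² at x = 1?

S_0''(x) = -4 - 24·(x + 2), so S_0''(1) = -76. On the right, S_1''(1) = 2c, so c = -38.

-38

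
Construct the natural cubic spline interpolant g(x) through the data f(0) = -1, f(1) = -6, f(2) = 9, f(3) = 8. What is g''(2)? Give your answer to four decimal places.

With σ_i denoting the second derivative at x_i, h_i = 1, 1, 1, and Δ_i = (y_(i+1) − y_i)/h_i = -5, 15, -1:
  1·σ_0 + 4·σ_1 + 1·σ_2 = 6(Δ_1 - Δ_0) = 120
  1·σ_1 + 4·σ_2 + 1·σ_3 = 6(Δ_2 - Δ_1) = -96
Natural end conditions: σ_0 = σ_3 = 0.
Hence σ_0 = 0, σ_1 = 192/5, σ_2 = -168/5, σ_3 = 0.

-33.6000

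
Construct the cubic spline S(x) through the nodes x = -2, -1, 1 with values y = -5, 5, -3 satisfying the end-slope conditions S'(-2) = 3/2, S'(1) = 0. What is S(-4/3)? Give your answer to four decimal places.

1.4074

Write M_i for S''(x_i). With h_i = 1, 2 and divided differences Δ_i = 10, -4, the continuity of S' gives the tridiagonal system
  1·M_0 + 6·M_1 + 2·M_2 = 6(Δ_1 - Δ_0) = -84
Clamped end conditions give two more equations: 2h_0·M_0 + h_0·M_1 = 6(Δ_0 - S'(-2)) = 51 and h_1·M_1 + 2h_1·M_2 = 6(S'(1) - Δ_1) = 24.
Solving the tridiagonal system: M_0 = 39, M_1 = -27, M_2 = 39/2.
On [-2, -1], S(x) = -5 + 3/2·(x + 2) + 39/2·(x + 2)² - 11·(x + 2)³.
With (x + 2) = 2/3: S(-4/3) = 38/27.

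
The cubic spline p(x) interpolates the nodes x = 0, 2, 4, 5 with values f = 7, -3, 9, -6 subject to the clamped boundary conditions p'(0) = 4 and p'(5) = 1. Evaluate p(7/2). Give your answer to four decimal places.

Write σ_i for p''(x_i). With h_i = 2, 2, 1 and divided differences Δ_i = -5, 6, -15, the continuity of p' gives the tridiagonal system
  2·σ_0 + 8·σ_1 + 2·σ_2 = 6(Δ_1 - Δ_0) = 66
  2·σ_1 + 6·σ_2 + 1·σ_3 = 6(Δ_2 - Δ_1) = -126
Clamped end conditions give two more equations: 2h_0·σ_0 + h_0·σ_1 = 6(Δ_0 - p'(0)) = -54 and h_2·σ_2 + 2h_2·σ_3 = 6(p'(5) - Δ_2) = 96.
Forward elimination and back-substitution give σ_0 = -597/23, σ_1 = 573/23, σ_2 = -936/23, σ_3 = 1572/23.
On [2, 4], p(x) = -3 + 68/23·(x - 2) + 573/46·(x - 2)² - 503/92·(x - 2)³.
With (x - 2) = 3/2: p(7/2) = 8103/736.

11.0095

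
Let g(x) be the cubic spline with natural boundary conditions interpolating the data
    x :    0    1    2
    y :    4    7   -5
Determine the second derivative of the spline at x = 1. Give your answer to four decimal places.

Put M_i = g'' at the i-th knot. Here h = (1, 1) and Δ = (3, -12), so the interior equations h_(i-1)·M_(i-1) + 2(h_(i-1)+h_i)·M_i + h_i·M_(i+1) = 6(Δ_i − Δ_(i-1)) read
  1·M_0 + 4·M_1 + 1·M_2 = 6(Δ_1 - Δ_0) = -90
Natural end conditions: M_0 = M_2 = 0.
Solving the tridiagonal system: M_0 = 0, M_1 = -45/2, M_2 = 0.

-22.5000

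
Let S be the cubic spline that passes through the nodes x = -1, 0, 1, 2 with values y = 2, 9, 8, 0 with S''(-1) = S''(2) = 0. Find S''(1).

-8

Put M_i = S'' at the i-th knot. Here h = (1, 1, 1) and Δ = (7, -1, -8), so the interior equations h_(i-1)·M_(i-1) + 2(h_(i-1)+h_i)·M_i + h_i·M_(i+1) = 6(Δ_i − Δ_(i-1)) read
  1·M_0 + 4·M_1 + 1·M_2 = 6(Δ_1 - Δ_0) = -48
  1·M_1 + 4·M_2 + 1·M_3 = 6(Δ_2 - Δ_1) = -42
Natural end conditions: M_0 = M_3 = 0.
Solving: M_0 = 0, M_1 = -10, M_2 = -8, M_3 = 0.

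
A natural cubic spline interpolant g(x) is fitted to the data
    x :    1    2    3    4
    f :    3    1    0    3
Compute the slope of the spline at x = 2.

Put m_i = g'' at the i-th knot. Here h = (1, 1, 1) and Δ = (-2, -1, 3), so the interior equations h_(i-1)·m_(i-1) + 2(h_(i-1)+h_i)·m_i + h_i·m_(i+1) = 6(Δ_i − Δ_(i-1)) read
  1·m_0 + 4·m_1 + 1·m_2 = 6(Δ_1 - Δ_0) = 6
  1·m_1 + 4·m_2 + 1·m_3 = 6(Δ_2 - Δ_1) = 24
Natural end conditions: m_0 = m_3 = 0.
Solving the tridiagonal system: m_0 = 0, m_1 = 0, m_2 = 6, m_3 = 0.
On [2, 3], g'(x) = b_1 + 2c_1·(x - 2) + 3d_1·(x - 2)² with b_1 = Δ_1 - h_1(2m_1 + m_2)/6 = -2, c_1 = m_1/2 = 0, d_1 = (m_2 - m_1)/(6h_1) = 1. So g'(2) = -2.

-2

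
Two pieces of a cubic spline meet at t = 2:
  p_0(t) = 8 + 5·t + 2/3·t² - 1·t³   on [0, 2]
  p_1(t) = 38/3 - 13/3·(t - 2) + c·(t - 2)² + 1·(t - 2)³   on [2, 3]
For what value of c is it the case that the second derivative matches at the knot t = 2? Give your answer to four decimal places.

p_0''(t) = 4/3 - 6·t, so p_0''(2) = -32/3. On the right, p_1''(2) = 2c, so c = -16/3.

-5.3333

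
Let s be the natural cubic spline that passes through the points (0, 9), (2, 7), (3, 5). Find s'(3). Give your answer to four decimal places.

With M_i denoting the second derivative at x_i, h_i = 2, 1, and Δ_i = (y_(i+1) − y_i)/h_i = -1, -2:
  2·M_0 + 6·M_1 + 1·M_2 = 6(Δ_1 - Δ_0) = -6
Natural end conditions: M_0 = M_2 = 0.
Solving the tridiagonal system: M_0 = 0, M_1 = -1, M_2 = 0.
On [2, 3], s'(t) = b_1 + 2c_1·(t - 2) + 3d_1·(t - 2)² with b_1 = Δ_1 - h_1(2M_1 + M_2)/6 = -5/3, c_1 = M_1/2 = -1/2, d_1 = (M_2 - M_1)/(6h_1) = 1/6. So s'(3) = -13/6.

-2.1667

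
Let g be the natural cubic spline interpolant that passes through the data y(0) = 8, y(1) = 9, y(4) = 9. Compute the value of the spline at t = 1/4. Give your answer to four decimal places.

With M_i denoting the second derivative at x_i, h_i = 1, 3, and Δ_i = (y_(i+1) − y_i)/h_i = 1, 0:
  1·M_0 + 8·M_1 + 3·M_2 = 6(Δ_1 - Δ_0) = -6
Natural end conditions: M_0 = M_2 = 0.
Solving: M_0 = 0, M_1 = -3/4, M_2 = 0.
On [0, 1], g(t) = 8 + 9/8·t + 0·t² - 1/8·t³.
With t = 1/4: g(1/4) = 4239/512.

8.2793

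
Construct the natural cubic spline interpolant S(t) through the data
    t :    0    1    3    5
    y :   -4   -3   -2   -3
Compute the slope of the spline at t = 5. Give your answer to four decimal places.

-0.7273

Write M_i for S''(x_i). With h_i = 1, 2, 2 and divided differences Δ_i = 1, 1/2, -1/2, the continuity of S' gives the tridiagonal system
  1·M_0 + 6·M_1 + 2·M_2 = 6(Δ_1 - Δ_0) = -3
  2·M_1 + 8·M_2 + 2·M_3 = 6(Δ_2 - Δ_1) = -6
Natural end conditions: M_0 = M_3 = 0.
Solving the tridiagonal system: M_0 = 0, M_1 = -3/11, M_2 = -15/22, M_3 = 0.
On [3, 5], S'(t) = b_2 + 2c_2·(t - 3) + 3d_2·(t - 3)² with b_2 = Δ_2 - h_2(2M_2 + M_3)/6 = -1/22, c_2 = M_2/2 = -15/44, d_2 = (M_3 - M_2)/(6h_2) = 5/88. So S'(5) = -8/11.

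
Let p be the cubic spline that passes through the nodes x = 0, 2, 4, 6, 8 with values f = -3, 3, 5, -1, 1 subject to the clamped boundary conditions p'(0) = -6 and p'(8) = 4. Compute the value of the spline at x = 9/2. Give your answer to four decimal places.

Write M_i for p''(x_i). With h_i = 2, 2, 2, 2 and divided differences Δ_i = 3, 1, -3, 1, the continuity of p' gives the tridiagonal system
  2·M_0 + 8·M_1 + 2·M_2 = 6(Δ_1 - Δ_0) = -12
  2·M_1 + 8·M_2 + 2·M_3 = 6(Δ_2 - Δ_1) = -24
  2·M_2 + 8·M_3 + 2·M_4 = 6(Δ_3 - Δ_2) = 24
Clamped end conditions give two more equations: 2h_0·M_0 + h_0·M_1 = 6(Δ_0 - p'(0)) = 54 and h_3·M_3 + 2h_3·M_4 = 6(p'(8) - Δ_3) = 18.
Hence M_0 = 223/14, M_1 = -34/7, M_2 = -5/2, M_3 = 20/7, M_4 = 43/14.
On [4, 6], p(x) = 5 - 16/7·(x - 4) - 5/4·(x - 4)² + 25/56·(x - 4)³.
With (x - 4) = 1/2: p(9/2) = 1613/448.

3.6004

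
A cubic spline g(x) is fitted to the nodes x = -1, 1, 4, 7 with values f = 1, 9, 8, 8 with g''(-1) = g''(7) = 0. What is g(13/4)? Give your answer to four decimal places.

8.8226

Let M_i = g''(x_i). Step sizes h_i = 2, 3, 3; slopes of the chords Δ_i = (y_(i+1) - y_i)/h_i = 4, -1/3, 0.
  2·M_0 + 10·M_1 + 3·M_2 = 6(Δ_1 - Δ_0) = -26
  3·M_1 + 12·M_2 + 3·M_3 = 6(Δ_2 - Δ_1) = 2
Natural end conditions: M_0 = M_3 = 0.
Solving: M_0 = 0, M_1 = -106/37, M_2 = 98/111, M_3 = 0.
On [1, 4], g(x) = 9 + 232/111·(x - 1) - 53/37·(x - 1)² + 208/999·(x - 1)³.
With (x - 1) = 9/4: g(13/4) = 5223/592.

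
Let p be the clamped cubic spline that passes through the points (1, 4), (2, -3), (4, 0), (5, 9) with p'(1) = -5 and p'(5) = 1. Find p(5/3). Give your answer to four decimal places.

Let M_i = p''(x_i). Step sizes h_i = 1, 2, 1; slopes of the chords Δ_i = (y_(i+1) - y_i)/h_i = -7, 3/2, 9.
  1·M_0 + 6·M_1 + 2·M_2 = 6(Δ_1 - Δ_0) = 51
  2·M_1 + 6·M_2 + 1·M_3 = 6(Δ_2 - Δ_1) = 45
Clamped end conditions give two more equations: 2h_0·M_0 + h_0·M_1 = 6(Δ_0 - p'(1)) = -12 and h_2·M_2 + 2h_2·M_3 = 6(p'(5) - Δ_2) = -48.
Hence M_0 = -327/35, M_1 = 234/35, M_2 = 354/35, M_3 = -1017/35.
On [1, 2], p(x) = 4 - 5·(x - 1) - 327/70·(x - 1)² + 187/70·(x - 1)³.
With (x - 1) = 2/3: p(5/3) = -584/945.

-0.6180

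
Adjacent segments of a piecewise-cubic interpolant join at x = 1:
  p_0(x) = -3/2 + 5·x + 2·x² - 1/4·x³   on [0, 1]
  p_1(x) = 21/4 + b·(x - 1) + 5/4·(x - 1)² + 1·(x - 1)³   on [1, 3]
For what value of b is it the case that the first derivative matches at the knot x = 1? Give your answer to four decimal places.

p_0'(x) = 5 + 4·x - 3/4·x², so p_0'(1) = 33/4. On the right, p_1'(1) = b, so b = 33/4.

8.2500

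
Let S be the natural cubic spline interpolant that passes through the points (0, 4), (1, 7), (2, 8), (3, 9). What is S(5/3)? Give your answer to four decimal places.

Put m_i = S'' at the i-th knot. Here h = (1, 1, 1) and Δ = (3, 1, 1), so the interior equations h_(i-1)·m_(i-1) + 2(h_(i-1)+h_i)·m_i + h_i·m_(i+1) = 6(Δ_i − Δ_(i-1)) read
  1·m_0 + 4·m_1 + 1·m_2 = 6(Δ_1 - Δ_0) = -12
  1·m_1 + 4·m_2 + 1·m_3 = 6(Δ_2 - Δ_1) = 0
Natural end conditions: m_0 = m_3 = 0.
Hence m_0 = 0, m_1 = -16/5, m_2 = 4/5, m_3 = 0.
On [1, 2], S(x) = 7 + 29/15·(x - 1) - 8/5·(x - 1)² + 2/3·(x - 1)³.
With (x - 1) = 2/3: S(5/3) = 3149/405.

7.7753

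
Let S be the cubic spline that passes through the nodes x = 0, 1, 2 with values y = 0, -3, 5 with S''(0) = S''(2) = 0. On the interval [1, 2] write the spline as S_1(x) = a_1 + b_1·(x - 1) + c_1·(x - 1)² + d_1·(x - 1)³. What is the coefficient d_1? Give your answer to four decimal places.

-2.7500

Let M_i = S''(x_i). Step sizes h_i = 1, 1; slopes of the chords Δ_i = (y_(i+1) - y_i)/h_i = -3, 8.
  1·M_0 + 4·M_1 + 1·M_2 = 6(Δ_1 - Δ_0) = 66
Natural end conditions: M_0 = M_2 = 0.
Hence M_0 = 0, M_1 = 33/2, M_2 = 0.
On [1, 2], with S_1(x) = a_1 + b_1·(x - 1) + c_1·(x - 1)² + d_1·(x - 1)³: c_1 = M_1/2 = 33/4, d_1 = (M_2 - M_1)/(6h_1) = -11/4, b_1 = Δ_1 - h_1(2M_1 + M_2)/6 = 5/2.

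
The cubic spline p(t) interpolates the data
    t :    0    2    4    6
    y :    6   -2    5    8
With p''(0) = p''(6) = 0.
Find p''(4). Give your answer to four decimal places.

Write σ_i for p''(x_i). With h_i = 2, 2, 2 and divided differences Δ_i = -4, 7/2, 3/2, the continuity of p' gives the tridiagonal system
  2·σ_0 + 8·σ_1 + 2·σ_2 = 6(Δ_1 - Δ_0) = 45
  2·σ_1 + 8·σ_2 + 2·σ_3 = 6(Δ_2 - Δ_1) = -12
Natural end conditions: σ_0 = σ_3 = 0.
Solving: σ_0 = 0, σ_1 = 32/5, σ_2 = -31/10, σ_3 = 0.

-3.1000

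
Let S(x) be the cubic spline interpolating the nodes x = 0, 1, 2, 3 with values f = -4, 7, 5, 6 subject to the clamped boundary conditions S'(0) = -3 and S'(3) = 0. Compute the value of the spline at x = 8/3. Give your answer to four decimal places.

Put σ_i = S'' at the i-th knot. Here h = (1, 1, 1) and Δ = (11, -2, 1), so the interior equations h_(i-1)·σ_(i-1) + 2(h_(i-1)+h_i)·σ_i + h_i·σ_(i+1) = 6(Δ_i − Δ_(i-1)) read
  1·σ_0 + 4·σ_1 + 1·σ_2 = 6(Δ_1 - Δ_0) = -78
  1·σ_1 + 4·σ_2 + 1·σ_3 = 6(Δ_2 - Δ_1) = 18
Clamped end conditions give two more equations: 2h_0·σ_0 + h_0·σ_1 = 6(Δ_0 - S'(0)) = 84 and h_2·σ_2 + 2h_2·σ_3 = 6(S'(3) - Δ_2) = -6.
Forward elimination and back-substitution give σ_0 = 308/5, σ_1 = -196/5, σ_2 = 86/5, σ_3 = -58/5.
On [2, 3], S(x) = 5 - 14/5·(x - 2) + 43/5·(x - 2)² - 24/5·(x - 2)³.
With (x - 2) = 2/3: S(8/3) = 83/15.

5.5333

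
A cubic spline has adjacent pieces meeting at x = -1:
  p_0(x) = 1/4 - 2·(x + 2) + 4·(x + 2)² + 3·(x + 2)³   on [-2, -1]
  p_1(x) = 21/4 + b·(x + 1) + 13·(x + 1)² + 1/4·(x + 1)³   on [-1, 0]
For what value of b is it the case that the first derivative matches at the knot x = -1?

15

p_0'(x) = -2 + 8·(x + 2) + 9·(x + 2)², so p_0'(-1) = 15. On the right, p_1'(-1) = b, so b = 15.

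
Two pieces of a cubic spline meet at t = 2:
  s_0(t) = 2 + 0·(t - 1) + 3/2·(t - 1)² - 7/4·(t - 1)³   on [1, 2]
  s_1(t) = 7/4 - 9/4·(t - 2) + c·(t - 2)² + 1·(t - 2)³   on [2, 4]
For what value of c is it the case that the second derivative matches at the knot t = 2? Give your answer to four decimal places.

-3.7500

s_0''(t) = 3 - 21/2·(t - 1), so s_0''(2) = -15/2. On the right, s_1''(2) = 2c, so c = -15/4.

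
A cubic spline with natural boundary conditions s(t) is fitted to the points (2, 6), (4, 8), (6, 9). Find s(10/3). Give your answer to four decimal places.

With m_i denoting the second derivative at x_i, h_i = 2, 2, and Δ_i = (y_(i+1) − y_i)/h_i = 1, 1/2:
  2·m_0 + 8·m_1 + 2·m_2 = 6(Δ_1 - Δ_0) = -3
Natural end conditions: m_0 = m_2 = 0.
Solving the tridiagonal system: m_0 = 0, m_1 = -3/8, m_2 = 0.
On [2, 4], s(t) = 6 + 9/8·(t - 2) + 0·(t - 2)² - 1/32·(t - 2)³.
With (t - 2) = 4/3: s(10/3) = 401/54.

7.4259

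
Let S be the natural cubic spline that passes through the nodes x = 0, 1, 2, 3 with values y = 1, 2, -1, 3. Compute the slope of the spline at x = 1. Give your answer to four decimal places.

With M_i denoting the second derivative at x_i, h_i = 1, 1, 1, and Δ_i = (y_(i+1) − y_i)/h_i = 1, -3, 4:
  1·M_0 + 4·M_1 + 1·M_2 = 6(Δ_1 - Δ_0) = -24
  1·M_1 + 4·M_2 + 1·M_3 = 6(Δ_2 - Δ_1) = 42
Natural end conditions: M_0 = M_3 = 0.
Solving: M_0 = 0, M_1 = -46/5, M_2 = 64/5, M_3 = 0.
On [1, 2], S'(x) = b_1 + 2c_1·(x - 1) + 3d_1·(x - 1)² with b_1 = Δ_1 - h_1(2M_1 + M_2)/6 = -31/15, c_1 = M_1/2 = -23/5, d_1 = (M_2 - M_1)/(6h_1) = 11/3. So S'(1) = -31/15.

-2.0667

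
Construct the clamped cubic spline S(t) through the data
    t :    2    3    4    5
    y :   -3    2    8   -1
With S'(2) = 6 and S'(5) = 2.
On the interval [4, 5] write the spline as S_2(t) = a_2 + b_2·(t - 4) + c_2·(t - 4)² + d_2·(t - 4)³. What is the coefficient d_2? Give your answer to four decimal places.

Put M_i = S'' at the i-th knot. Here h = (1, 1, 1) and Δ = (5, 6, -9), so the interior equations h_(i-1)·M_(i-1) + 2(h_(i-1)+h_i)·M_i + h_i·M_(i+1) = 6(Δ_i − Δ_(i-1)) read
  1·M_0 + 4·M_1 + 1·M_2 = 6(Δ_1 - Δ_0) = 6
  1·M_1 + 4·M_2 + 1·M_3 = 6(Δ_2 - Δ_1) = -90
Clamped end conditions give two more equations: 2h_0·M_0 + h_0·M_1 = 6(Δ_0 - S'(2)) = -6 and h_2·M_2 + 2h_2·M_3 = 6(S'(5) - Δ_2) = 66.
Hence M_0 = -148/15, M_1 = 206/15, M_2 = -586/15, M_3 = 788/15.
On [4, 5], with S_2(t) = a_2 + b_2·(t - 4) + c_2·(t - 4)² + d_2·(t - 4)³: c_2 = M_2/2 = -293/15, d_2 = (M_3 - M_2)/(6h_2) = 229/15, b_2 = Δ_2 - h_2(2M_2 + M_3)/6 = -71/15.

15.2667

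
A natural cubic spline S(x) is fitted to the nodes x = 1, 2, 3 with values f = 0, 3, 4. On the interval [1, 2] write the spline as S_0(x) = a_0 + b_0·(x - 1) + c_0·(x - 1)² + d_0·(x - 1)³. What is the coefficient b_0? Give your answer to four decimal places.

3.5000

Let M_i = S''(x_i). Step sizes h_i = 1, 1; slopes of the chords Δ_i = (y_(i+1) - y_i)/h_i = 3, 1.
  1·M_0 + 4·M_1 + 1·M_2 = 6(Δ_1 - Δ_0) = -12
Natural end conditions: M_0 = M_2 = 0.
Solving the tridiagonal system: M_0 = 0, M_1 = -3, M_2 = 0.
On [1, 2], with S_0(x) = a_0 + b_0·(x - 1) + c_0·(x - 1)² + d_0·(x - 1)³: c_0 = M_0/2 = 0, d_0 = (M_1 - M_0)/(6h_0) = -1/2, b_0 = Δ_0 - h_0(2M_0 + M_1)/6 = 7/2.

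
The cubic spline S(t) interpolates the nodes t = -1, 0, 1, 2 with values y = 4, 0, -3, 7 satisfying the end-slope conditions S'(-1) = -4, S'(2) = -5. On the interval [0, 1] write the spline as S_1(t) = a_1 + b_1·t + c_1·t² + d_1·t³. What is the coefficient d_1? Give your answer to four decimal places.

7.8000

Put m_i = S'' at the i-th knot. Here h = (1, 1, 1) and Δ = (-4, -3, 10), so the interior equations h_(i-1)·m_(i-1) + 2(h_(i-1)+h_i)·m_i + h_i·m_(i+1) = 6(Δ_i − Δ_(i-1)) read
  1·m_0 + 4·m_1 + 1·m_2 = 6(Δ_1 - Δ_0) = 6
  1·m_1 + 4·m_2 + 1·m_3 = 6(Δ_2 - Δ_1) = 78
Clamped end conditions give two more equations: 2h_0·m_0 + h_0·m_1 = 6(Δ_0 - S'(-1)) = 0 and h_2·m_2 + 2h_2·m_3 = 6(S'(2) - Δ_2) = -90.
Hence m_0 = 68/15, m_1 = -136/15, m_2 = 566/15, m_3 = -958/15.
On [0, 1], with S_1(t) = a_1 + b_1·t + c_1·t² + d_1·t³: c_1 = m_1/2 = -68/15, d_1 = (m_2 - m_1)/(6h_1) = 39/5, b_1 = Δ_1 - h_1(2m_1 + m_2)/6 = -94/15.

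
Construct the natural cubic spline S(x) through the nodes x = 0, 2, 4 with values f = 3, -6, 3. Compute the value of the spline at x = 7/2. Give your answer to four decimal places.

-0.3047

Let σ_i = S''(x_i). Step sizes h_i = 2, 2; slopes of the chords Δ_i = (y_(i+1) - y_i)/h_i = -9/2, 9/2.
  2·σ_0 + 8·σ_1 + 2·σ_2 = 6(Δ_1 - Δ_0) = 54
Natural end conditions: σ_0 = σ_2 = 0.
Solving the tridiagonal system: σ_0 = 0, σ_1 = 27/4, σ_2 = 0.
On [2, 4], S(x) = -6 + 0·(x - 2) + 27/8·(x - 2)² - 9/16·(x - 2)³.
With (x - 2) = 3/2: S(7/2) = -39/128.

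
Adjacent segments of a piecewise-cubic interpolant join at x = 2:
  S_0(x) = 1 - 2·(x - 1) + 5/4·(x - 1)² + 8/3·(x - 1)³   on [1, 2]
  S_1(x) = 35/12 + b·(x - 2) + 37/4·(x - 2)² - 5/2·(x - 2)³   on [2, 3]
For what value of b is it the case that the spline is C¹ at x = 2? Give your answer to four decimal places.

8.5000

S_0'(x) = -2 + 5/2·(x - 1) + 8·(x - 1)², so S_0'(2) = 17/2. On the right, S_1'(2) = b, so b = 17/2.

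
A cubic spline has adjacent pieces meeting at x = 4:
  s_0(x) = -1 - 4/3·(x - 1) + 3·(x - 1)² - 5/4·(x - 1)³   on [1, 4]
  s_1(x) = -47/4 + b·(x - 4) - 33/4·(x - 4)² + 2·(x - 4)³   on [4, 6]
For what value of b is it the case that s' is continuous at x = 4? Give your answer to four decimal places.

-17.0833

s_0'(x) = -4/3 + 6·(x - 1) - 15/4·(x - 1)², so s_0'(4) = -205/12. On the right, s_1'(4) = b, so b = -205/12.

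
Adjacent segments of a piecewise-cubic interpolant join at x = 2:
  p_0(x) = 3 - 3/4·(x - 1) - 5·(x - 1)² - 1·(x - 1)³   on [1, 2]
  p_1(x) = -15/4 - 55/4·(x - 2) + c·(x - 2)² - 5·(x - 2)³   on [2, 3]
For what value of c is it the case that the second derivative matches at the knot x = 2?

p_0''(x) = -10 - 6·(x - 1), so p_0''(2) = -16. On the right, p_1''(2) = 2c, so c = -8.

-8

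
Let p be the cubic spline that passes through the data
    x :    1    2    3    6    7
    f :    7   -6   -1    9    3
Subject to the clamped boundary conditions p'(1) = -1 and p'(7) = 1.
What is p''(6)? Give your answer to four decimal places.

Write M_i for p''(x_i). With h_i = 1, 1, 3, 1 and divided differences Δ_i = -13, 5, 10/3, -6, the continuity of p' gives the tridiagonal system
  1·M_0 + 4·M_1 + 1·M_2 = 6(Δ_1 - Δ_0) = 108
  1·M_1 + 8·M_2 + 3·M_3 = 6(Δ_2 - Δ_1) = -10
  3·M_2 + 8·M_3 + 1·M_4 = 6(Δ_3 - Δ_2) = -56
Clamped end conditions give two more equations: 2h_0·M_0 + h_0·M_1 = 6(Δ_0 - p'(1)) = -72 and h_3·M_3 + 2h_3·M_4 = 6(p'(7) - Δ_3) = 42.
Forward elimination and back-substitution give M_0 = -3250/57, M_1 = 2396/57, M_2 = -178/57, M_3 = -514/57, M_4 = 1454/57.

-9.0175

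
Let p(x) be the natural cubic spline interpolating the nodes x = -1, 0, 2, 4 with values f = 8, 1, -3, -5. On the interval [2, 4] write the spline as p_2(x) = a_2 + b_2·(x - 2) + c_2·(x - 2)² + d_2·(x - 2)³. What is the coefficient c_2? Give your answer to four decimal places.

-0.2727

With m_i denoting the second derivative at x_i, h_i = 1, 2, 2, and Δ_i = (y_(i+1) − y_i)/h_i = -7, -2, -1:
  1·m_0 + 6·m_1 + 2·m_2 = 6(Δ_1 - Δ_0) = 30
  2·m_1 + 8·m_2 + 2·m_3 = 6(Δ_2 - Δ_1) = 6
Natural end conditions: m_0 = m_3 = 0.
Solving the tridiagonal system: m_0 = 0, m_1 = 57/11, m_2 = -6/11, m_3 = 0.
On [2, 4], with p_2(x) = a_2 + b_2·(x - 2) + c_2·(x - 2)² + d_2·(x - 2)³: c_2 = m_2/2 = -3/11, d_2 = (m_3 - m_2)/(6h_2) = 1/22, b_2 = Δ_2 - h_2(2m_2 + m_3)/6 = -7/11.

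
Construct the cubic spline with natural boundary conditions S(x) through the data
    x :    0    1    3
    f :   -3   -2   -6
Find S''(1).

-3

With σ_i denoting the second derivative at x_i, h_i = 1, 2, and Δ_i = (y_(i+1) − y_i)/h_i = 1, -2:
  1·σ_0 + 6·σ_1 + 2·σ_2 = 6(Δ_1 - Δ_0) = -18
Natural end conditions: σ_0 = σ_2 = 0.
Solving: σ_0 = 0, σ_1 = -3, σ_2 = 0.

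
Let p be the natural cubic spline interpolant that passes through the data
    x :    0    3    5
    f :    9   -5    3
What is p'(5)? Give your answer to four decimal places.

Let σ_i = p''(x_i). Step sizes h_i = 3, 2; slopes of the chords Δ_i = (y_(i+1) - y_i)/h_i = -14/3, 4.
  3·σ_0 + 10·σ_1 + 2·σ_2 = 6(Δ_1 - Δ_0) = 52
Natural end conditions: σ_0 = σ_2 = 0.
Solving the tridiagonal system: σ_0 = 0, σ_1 = 26/5, σ_2 = 0.
On [3, 5], p'(x) = b_1 + 2c_1·(x - 3) + 3d_1·(x - 3)² with b_1 = Δ_1 - h_1(2σ_1 + σ_2)/6 = 8/15, c_1 = σ_1/2 = 13/5, d_1 = (σ_2 - σ_1)/(6h_1) = -13/30. So p'(5) = 86/15.

5.7333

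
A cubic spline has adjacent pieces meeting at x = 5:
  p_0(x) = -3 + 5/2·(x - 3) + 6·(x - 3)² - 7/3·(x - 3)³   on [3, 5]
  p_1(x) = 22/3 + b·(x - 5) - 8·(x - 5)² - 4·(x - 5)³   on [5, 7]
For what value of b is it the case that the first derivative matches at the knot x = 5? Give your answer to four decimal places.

-1.5000

p_0'(x) = 5/2 + 12·(x - 3) - 7·(x - 3)², so p_0'(5) = -3/2. On the right, p_1'(5) = b, so b = -3/2.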